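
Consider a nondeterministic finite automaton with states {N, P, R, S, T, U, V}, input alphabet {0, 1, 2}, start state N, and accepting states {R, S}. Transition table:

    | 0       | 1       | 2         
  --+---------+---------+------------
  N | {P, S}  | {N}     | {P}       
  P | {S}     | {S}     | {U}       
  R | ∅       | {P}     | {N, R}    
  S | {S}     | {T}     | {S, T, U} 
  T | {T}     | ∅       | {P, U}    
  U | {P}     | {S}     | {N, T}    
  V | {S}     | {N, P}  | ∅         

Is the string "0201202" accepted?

Yes

Start in {N}.
Read '0': N→{P, S}; now {P, S}.
Read '2': P→{U}, S→{S, T, U}; now {S, T, U}.
Read '0': S→{S}, T→{T}, U→{P}; now {P, S, T}.
Read '1': P→{S}, S→{T}, T→∅; now {S, T}.
Read '2': S→{S, T, U}, T→{P, U}; now {P, S, T, U}.
Read '0': P→{S}, S→{S}, T→{T}, U→{P}; now {P, S, T}.
Read '2': P→{U}, S→{S, T, U}, T→{P, U}; now {P, S, T, U}.
The final set {P, S, T, U} contains the accepting state S.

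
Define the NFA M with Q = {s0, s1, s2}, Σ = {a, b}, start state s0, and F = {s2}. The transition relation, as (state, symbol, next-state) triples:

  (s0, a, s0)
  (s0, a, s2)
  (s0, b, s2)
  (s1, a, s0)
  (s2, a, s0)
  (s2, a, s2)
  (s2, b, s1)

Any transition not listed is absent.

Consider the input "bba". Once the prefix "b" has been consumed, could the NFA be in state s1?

Start in {s0}.
Read 'b': {s0} → {s2}.
State s1 is not in {s2}.

No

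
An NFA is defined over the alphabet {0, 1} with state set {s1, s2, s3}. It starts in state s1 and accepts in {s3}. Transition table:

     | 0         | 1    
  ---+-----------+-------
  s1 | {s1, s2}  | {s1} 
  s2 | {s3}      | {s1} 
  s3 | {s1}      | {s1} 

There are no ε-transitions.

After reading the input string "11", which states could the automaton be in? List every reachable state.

Start in {s1}.
Read '1': s1→{s1}; now {s1}.
Read '1': s1→{s1}; now {s1}.

{s1}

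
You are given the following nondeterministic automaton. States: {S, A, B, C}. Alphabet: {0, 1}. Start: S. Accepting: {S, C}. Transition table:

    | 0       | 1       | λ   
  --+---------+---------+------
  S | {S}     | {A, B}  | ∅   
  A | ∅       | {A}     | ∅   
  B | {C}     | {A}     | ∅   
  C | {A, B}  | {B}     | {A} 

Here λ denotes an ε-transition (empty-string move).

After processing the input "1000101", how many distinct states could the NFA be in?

Start in {S}.
Read '1': S→{A, B}; now {A, B}.
Read '0': A→∅, B→{C}; union {C}; ε-closure = {A, C}.
Read '0': A→∅, C→{A, B}; now {A, B}.
Read '0': A→∅, B→{C}; union {C}; ε-closure = {A, C}.
Read '1': A→{A}, C→{B}; now {A, B}.
Read '0': A→∅, B→{C}; union {C}; ε-closure = {A, C}.
Read '1': A→{A}, C→{B}; now {A, B}.
That set has 2 states.

2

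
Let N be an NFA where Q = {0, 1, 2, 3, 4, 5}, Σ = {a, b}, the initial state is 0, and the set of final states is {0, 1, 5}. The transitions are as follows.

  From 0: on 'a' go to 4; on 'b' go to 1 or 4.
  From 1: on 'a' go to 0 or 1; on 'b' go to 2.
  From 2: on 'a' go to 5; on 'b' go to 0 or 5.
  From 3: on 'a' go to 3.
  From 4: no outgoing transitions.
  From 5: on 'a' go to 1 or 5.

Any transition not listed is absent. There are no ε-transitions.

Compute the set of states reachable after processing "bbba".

{1, 4, 5}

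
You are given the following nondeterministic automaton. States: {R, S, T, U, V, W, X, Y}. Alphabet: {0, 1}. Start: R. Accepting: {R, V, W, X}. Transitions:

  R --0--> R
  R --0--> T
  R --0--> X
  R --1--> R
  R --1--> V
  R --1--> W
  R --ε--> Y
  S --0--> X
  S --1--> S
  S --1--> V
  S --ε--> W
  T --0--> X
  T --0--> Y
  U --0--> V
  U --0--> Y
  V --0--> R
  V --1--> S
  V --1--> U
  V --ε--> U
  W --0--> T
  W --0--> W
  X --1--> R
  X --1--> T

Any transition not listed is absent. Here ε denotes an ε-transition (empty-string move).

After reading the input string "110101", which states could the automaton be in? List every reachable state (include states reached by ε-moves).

{R, S, T, U, V, W, Y}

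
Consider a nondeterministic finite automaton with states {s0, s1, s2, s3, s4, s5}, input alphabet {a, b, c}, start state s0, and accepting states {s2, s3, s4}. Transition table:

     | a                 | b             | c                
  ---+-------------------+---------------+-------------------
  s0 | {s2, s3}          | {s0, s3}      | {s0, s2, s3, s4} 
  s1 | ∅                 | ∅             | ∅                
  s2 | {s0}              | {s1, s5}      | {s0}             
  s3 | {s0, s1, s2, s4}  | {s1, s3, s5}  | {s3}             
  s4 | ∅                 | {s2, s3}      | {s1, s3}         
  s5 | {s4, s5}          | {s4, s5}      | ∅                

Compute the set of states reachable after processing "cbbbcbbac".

{s0, s1, s2, s3, s4}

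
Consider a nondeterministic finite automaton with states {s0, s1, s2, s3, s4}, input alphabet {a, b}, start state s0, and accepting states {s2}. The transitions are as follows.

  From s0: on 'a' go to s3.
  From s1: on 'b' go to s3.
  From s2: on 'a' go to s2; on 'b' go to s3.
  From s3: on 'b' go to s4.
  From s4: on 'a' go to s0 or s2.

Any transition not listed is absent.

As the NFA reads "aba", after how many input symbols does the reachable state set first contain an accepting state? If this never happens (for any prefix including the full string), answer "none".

3

Start in {s0}.
Read 'a': s0→{s3}; now {s3}.
Read 'b': s3→{s4}; now {s4}.
Read 'a': s4→{s0, s2}; now {s0, s2}.
None of the earlier sets intersect F, but {s0, s2} does.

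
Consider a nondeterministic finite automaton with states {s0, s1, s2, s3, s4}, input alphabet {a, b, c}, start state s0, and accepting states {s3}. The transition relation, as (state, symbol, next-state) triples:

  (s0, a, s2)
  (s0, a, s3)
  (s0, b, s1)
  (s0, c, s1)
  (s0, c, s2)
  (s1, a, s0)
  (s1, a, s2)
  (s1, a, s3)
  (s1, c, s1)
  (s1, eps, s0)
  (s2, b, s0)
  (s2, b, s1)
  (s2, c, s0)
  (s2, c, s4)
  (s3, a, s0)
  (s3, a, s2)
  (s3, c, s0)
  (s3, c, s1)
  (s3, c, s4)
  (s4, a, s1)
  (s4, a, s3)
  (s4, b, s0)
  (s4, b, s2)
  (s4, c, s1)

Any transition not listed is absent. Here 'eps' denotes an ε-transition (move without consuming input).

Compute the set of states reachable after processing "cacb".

Start in {s0}.
Read 'c': s0→{s1, s2}; union {s1, s2}; ε-closure = {s0, s1, s2}.
Read 'a': s0→{s2, s3}, s1→{s0, s2, s3}, s2→∅; now {s0, s2, s3}.
Read 'c': s0→{s1, s2}, s2→{s0, s4}, s3→{s0, s1, s4}; now {s0, s1, s2, s4}.
Read 'b': s0→{s1}, s1→∅, s2→{s0, s1}, s4→{s0, s2}; now {s0, s1, s2}.

{s0, s1, s2}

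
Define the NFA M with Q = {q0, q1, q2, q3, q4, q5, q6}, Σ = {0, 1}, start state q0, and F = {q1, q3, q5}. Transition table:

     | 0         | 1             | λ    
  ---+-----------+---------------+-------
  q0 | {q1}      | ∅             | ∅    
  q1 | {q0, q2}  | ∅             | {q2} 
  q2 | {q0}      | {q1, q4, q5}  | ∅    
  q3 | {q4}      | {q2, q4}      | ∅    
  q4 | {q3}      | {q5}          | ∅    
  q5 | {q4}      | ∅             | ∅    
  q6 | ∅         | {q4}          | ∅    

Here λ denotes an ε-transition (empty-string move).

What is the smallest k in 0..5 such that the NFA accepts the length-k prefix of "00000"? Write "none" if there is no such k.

1

Start in {q0}.
Read '0': {q0} → {q1, q2}.
None of the earlier sets intersect F, but {q1, q2} does.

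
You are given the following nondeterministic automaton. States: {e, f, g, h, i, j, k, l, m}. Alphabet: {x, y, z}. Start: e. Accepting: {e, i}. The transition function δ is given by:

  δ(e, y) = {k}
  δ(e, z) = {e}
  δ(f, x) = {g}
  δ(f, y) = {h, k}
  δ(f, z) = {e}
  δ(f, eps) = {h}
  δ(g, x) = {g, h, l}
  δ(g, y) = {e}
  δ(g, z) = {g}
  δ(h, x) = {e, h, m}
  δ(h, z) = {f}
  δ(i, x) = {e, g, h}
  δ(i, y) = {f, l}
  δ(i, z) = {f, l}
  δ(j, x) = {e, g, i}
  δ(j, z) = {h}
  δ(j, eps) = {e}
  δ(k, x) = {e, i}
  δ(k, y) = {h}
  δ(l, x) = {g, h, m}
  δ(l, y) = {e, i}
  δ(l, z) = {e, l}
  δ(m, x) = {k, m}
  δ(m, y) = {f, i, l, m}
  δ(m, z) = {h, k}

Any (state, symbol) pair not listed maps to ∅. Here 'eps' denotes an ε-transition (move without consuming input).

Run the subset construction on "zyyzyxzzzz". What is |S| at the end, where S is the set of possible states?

4

Start in {e}.
Read 'z': {e} → {e}.
Read 'y': {e} → {k}.
Read 'y': {k} → {h}.
Read 'z': {h} → {f, h}.
Read 'y': {f, h} → {h, k}.
Read 'x': {h, k} → {e, h, i, m}.
Read 'z': {e, h, i, m} → {e, f, h, k, l}.
Read 'z': {e, f, h, k, l} → {e, f, h, l}.
Read 'z': {e, f, h, l} → {e, f, h, l}.
Read 'z': {e, f, h, l} → {e, f, h, l}.
That set has 4 states.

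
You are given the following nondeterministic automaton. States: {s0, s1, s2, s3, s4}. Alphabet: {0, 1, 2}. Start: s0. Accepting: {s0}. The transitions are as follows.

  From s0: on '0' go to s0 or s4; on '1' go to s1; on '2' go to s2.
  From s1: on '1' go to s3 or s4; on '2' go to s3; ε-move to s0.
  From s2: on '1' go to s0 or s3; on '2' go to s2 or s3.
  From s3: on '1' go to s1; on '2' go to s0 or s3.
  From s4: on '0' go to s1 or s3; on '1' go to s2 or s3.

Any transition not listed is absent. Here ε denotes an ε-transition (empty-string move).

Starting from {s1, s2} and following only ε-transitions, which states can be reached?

Begin with {s1, s2}.
ε-move s1 → s0; add s0.

{s0, s1, s2}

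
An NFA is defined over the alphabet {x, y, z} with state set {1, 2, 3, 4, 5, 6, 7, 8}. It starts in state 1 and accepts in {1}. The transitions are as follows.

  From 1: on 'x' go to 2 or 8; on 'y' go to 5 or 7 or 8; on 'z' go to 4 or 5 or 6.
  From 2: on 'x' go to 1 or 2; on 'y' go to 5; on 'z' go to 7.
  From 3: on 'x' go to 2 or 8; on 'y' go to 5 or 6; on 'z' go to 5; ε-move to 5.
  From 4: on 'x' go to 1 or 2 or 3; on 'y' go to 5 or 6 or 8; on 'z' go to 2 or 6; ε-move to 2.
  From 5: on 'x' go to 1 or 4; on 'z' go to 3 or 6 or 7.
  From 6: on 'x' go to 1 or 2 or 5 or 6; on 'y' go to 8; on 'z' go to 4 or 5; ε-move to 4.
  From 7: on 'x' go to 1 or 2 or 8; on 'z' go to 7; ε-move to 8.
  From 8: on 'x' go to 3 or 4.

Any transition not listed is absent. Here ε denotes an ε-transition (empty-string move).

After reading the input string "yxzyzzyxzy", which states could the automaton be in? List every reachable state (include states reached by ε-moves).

{2, 4, 5, 6, 8}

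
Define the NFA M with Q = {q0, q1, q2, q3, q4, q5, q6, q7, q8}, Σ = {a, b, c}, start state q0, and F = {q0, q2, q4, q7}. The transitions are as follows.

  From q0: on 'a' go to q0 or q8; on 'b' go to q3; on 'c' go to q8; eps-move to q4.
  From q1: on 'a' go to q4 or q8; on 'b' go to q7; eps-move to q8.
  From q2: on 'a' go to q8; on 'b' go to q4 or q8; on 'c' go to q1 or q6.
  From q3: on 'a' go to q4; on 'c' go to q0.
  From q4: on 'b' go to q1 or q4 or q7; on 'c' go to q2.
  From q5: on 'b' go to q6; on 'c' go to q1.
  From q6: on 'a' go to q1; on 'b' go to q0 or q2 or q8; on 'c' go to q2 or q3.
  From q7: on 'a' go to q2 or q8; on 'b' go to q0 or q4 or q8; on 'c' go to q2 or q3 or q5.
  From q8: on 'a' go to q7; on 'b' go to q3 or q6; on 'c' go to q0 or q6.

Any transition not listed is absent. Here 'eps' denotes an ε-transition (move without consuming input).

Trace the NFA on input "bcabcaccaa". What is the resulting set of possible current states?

Start: ε-closure({q0}) = {q0, q4}.
Read 'b': q0→{q3}, q4→{q1, q4, q7}; union {q1, q3, q4, q7}; ε-closure = {q1, q3, q4, q7, q8}.
Read 'c': q1→∅, q3→{q0}, q4→{q2}, q7→{q2, q3, q5}, q8→{q0, q6}; union {q0, q2, q3, q5, q6}; ε-closure = {q0, q2, q3, q4, q5, q6}.
Read 'a': q0→{q0, q8}, q2→{q8}, q3→{q4}, q4→∅, q5→∅, q6→{q1}; now {q0, q1, q4, q8}.
Read 'b': q0→{q3}, q1→{q7}, q4→{q1, q4, q7}, q8→{q3, q6}; union {q1, q3, q4, q6, q7}; ε-closure = {q1, q3, q4, q6, q7, q8}.
Read 'c': q1→∅, q3→{q0}, q4→{q2}, q6→{q2, q3}, q7→{q2, q3, q5}, q8→{q0, q6}; union {q0, q2, q3, q5, q6}; ε-closure = {q0, q2, q3, q4, q5, q6}.
Read 'a': q0→{q0, q8}, q2→{q8}, q3→{q4}, q4→∅, q5→∅, q6→{q1}; now {q0, q1, q4, q8}.
Read 'c': q0→{q8}, q1→∅, q4→{q2}, q8→{q0, q6}; union {q0, q2, q6, q8}; ε-closure = {q0, q2, q4, q6, q8}.
Read 'c': q0→{q8}, q2→{q1, q6}, q4→{q2}, q6→{q2, q3}, q8→{q0, q6}; union {q0, q1, q2, q3, q6, q8}; ε-closure = {q0, q1, q2, q3, q4, q6, q8}.
Read 'a': q0→{q0, q8}, q1→{q4, q8}, q2→{q8}, q3→{q4}, q4→∅, q6→{q1}, q8→{q7}; now {q0, q1, q4, q7, q8}.
Read 'a': q0→{q0, q8}, q1→{q4, q8}, q4→∅, q7→{q2, q8}, q8→{q7}; now {q0, q2, q4, q7, q8}.

{q0, q2, q4, q7, q8}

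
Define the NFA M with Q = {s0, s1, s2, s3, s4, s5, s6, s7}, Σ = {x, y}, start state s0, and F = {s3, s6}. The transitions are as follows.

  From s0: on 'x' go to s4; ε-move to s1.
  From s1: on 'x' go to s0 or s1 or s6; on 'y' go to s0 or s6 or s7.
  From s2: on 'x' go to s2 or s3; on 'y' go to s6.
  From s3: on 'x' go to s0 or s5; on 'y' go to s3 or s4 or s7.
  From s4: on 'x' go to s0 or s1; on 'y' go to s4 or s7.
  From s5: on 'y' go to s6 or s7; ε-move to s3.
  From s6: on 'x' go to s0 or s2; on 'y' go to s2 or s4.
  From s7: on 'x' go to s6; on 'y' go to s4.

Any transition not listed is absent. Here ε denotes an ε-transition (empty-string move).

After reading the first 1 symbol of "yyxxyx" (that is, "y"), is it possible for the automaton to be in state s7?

Start: ε-closure({s0}) = {s0, s1}.
Read 'y': {s0, s1} → {s0, s1, s6, s7}.
State s7 is in {s0, s1, s6, s7}.

Yes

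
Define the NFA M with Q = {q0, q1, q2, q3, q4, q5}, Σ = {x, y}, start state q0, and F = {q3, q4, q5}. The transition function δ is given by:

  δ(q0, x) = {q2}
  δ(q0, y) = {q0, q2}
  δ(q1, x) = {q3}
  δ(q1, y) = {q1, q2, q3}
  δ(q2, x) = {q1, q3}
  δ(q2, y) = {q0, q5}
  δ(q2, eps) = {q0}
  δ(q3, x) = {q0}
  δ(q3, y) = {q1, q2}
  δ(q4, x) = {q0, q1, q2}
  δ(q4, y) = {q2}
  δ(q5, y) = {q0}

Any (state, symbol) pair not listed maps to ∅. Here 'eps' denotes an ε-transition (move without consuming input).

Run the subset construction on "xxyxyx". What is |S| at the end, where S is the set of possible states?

4

Start in {q0}.
Read 'x': {q0} → {q0, q2}.
Read 'x': {q0, q2} → {q0, q1, q2, q3}.
Read 'y': {q0, q1, q2, q3} → {q0, q1, q2, q3, q5}.
Read 'x': {q0, q1, q2, q3, q5} → {q0, q1, q2, q3}.
Read 'y': {q0, q1, q2, q3} → {q0, q1, q2, q3, q5}.
Read 'x': {q0, q1, q2, q3, q5} → {q0, q1, q2, q3}.
That set has 4 states.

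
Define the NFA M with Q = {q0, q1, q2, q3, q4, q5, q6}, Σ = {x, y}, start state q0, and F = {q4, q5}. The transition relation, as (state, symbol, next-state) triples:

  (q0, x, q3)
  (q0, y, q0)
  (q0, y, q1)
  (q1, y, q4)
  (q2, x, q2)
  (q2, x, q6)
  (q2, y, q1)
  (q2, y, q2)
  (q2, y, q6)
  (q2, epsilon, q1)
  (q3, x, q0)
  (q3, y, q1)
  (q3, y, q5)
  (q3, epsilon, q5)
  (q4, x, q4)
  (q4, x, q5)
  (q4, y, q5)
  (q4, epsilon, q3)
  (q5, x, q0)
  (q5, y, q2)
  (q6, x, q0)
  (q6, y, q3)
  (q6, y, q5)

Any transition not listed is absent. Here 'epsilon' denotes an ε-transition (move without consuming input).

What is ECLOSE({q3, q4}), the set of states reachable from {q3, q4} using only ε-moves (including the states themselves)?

{q3, q4, q5}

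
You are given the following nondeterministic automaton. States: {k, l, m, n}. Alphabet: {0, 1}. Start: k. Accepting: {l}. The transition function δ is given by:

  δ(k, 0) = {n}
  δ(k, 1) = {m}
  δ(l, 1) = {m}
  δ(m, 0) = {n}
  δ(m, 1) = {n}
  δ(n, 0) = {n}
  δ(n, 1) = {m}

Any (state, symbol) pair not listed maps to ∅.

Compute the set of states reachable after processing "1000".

{n}

Start in {k}.
Read '1': k→{m}; now {m}.
Read '0': m→{n}; now {n}.
Read '0': n→{n}; now {n}.
Read '0': n→{n}; now {n}.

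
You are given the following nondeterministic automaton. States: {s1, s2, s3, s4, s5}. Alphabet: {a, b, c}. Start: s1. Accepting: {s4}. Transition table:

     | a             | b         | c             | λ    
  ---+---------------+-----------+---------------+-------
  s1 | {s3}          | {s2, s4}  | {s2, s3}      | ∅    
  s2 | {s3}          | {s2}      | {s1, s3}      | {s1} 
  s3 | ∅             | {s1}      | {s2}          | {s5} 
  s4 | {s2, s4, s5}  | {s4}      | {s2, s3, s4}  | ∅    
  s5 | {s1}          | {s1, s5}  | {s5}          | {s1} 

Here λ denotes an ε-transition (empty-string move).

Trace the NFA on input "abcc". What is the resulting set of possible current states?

{s1, s2, s3, s4, s5}

Start in {s1}.
Read 'a': {s1} → {s1, s3, s5}.
Read 'b': {s1, s3, s5} → {s1, s2, s4, s5}.
Read 'c': {s1, s2, s4, s5} → {s1, s2, s3, s4, s5}.
Read 'c': {s1, s2, s3, s4, s5} → {s1, s2, s3, s4, s5}.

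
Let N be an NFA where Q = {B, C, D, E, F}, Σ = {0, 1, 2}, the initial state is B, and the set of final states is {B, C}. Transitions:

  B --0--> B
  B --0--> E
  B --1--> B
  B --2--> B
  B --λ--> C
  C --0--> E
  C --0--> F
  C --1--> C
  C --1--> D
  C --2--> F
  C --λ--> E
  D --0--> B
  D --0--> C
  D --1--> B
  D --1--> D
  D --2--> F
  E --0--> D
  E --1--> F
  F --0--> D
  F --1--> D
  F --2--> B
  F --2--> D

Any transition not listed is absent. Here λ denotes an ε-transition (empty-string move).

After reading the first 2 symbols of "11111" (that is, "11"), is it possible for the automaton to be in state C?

Yes

Start: ε-closure({B}) = {B, C, E}.
Read '1': B→{B}, C→{C, D}, E→{F}; union {B, C, D, F}; ε-closure = {B, C, D, E, F}.
Read '1': B→{B}, C→{C, D}, D→{B, D}, E→{F}, F→{D}; union {B, C, D, F}; ε-closure = {B, C, D, E, F}.
State C is in {B, C, D, E, F}.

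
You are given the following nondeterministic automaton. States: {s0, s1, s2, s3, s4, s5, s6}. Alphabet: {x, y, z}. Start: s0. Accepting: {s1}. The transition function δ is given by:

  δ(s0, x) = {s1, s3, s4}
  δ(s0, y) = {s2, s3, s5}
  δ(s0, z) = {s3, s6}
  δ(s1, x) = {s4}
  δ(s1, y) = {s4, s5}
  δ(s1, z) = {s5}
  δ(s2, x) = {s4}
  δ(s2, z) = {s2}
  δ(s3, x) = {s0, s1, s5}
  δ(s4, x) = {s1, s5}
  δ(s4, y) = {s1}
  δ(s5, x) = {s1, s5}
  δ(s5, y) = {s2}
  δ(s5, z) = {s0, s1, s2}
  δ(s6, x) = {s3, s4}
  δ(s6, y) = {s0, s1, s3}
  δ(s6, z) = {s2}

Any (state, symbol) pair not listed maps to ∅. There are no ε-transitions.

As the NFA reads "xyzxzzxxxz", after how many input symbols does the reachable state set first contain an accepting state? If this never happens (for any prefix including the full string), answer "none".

Start in {s0}.
Read 'x': s0→{s1, s3, s4}; now {s1, s3, s4}.
None of the earlier sets intersect F, but {s1, s3, s4} does.

1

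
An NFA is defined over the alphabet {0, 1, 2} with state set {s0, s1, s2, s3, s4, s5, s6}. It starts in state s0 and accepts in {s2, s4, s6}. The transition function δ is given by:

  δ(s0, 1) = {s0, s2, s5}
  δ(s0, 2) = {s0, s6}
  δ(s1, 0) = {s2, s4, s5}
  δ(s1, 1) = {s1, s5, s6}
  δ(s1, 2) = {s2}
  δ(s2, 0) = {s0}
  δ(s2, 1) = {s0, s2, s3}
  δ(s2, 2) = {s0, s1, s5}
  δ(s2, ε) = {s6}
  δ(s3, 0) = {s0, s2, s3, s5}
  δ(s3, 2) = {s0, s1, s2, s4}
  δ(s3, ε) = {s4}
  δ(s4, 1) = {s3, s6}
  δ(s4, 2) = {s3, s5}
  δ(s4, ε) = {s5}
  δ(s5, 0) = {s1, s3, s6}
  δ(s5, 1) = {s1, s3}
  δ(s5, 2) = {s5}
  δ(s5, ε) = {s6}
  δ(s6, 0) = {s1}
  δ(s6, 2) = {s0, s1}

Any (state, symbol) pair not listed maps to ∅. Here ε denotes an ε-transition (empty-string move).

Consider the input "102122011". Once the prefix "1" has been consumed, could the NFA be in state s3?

No

Start in {s0}.
Read '1': {s0} → {s0, s2, s5, s6}.
State s3 is not in {s0, s2, s5, s6}.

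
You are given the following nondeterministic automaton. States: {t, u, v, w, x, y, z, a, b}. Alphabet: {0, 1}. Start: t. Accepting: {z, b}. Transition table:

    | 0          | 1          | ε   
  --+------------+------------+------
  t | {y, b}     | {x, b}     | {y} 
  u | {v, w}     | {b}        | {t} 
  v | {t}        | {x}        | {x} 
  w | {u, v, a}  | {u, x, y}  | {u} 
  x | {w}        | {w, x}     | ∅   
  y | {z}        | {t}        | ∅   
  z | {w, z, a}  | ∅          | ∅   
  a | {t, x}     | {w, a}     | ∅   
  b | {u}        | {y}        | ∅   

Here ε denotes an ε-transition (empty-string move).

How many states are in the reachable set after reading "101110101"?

Start: ε-closure({t}) = {t, y}.
Read '1': {t, y} → {t, x, y, b}.
Read '0': {t, x, y, b} → {t, u, w, y, z, b}.
Read '1': {t, u, w, y, z, b} → {t, u, x, y, b}.
Read '1': {t, u, x, y, b} → {t, u, w, x, y, b}.
Read '1': {t, u, w, x, y, b} → {t, u, w, x, y, b}.
Read '0': {t, u, w, x, y, b} → {t, u, v, w, x, y, z, a, b}.
Read '1': {t, u, v, w, x, y, z, a, b} → {t, u, w, x, y, a, b}.
Read '0': {t, u, w, x, y, a, b} → {t, u, v, w, x, y, z, a, b}.
Read '1': {t, u, v, w, x, y, z, a, b} → {t, u, w, x, y, a, b}.
That set has 7 states.

7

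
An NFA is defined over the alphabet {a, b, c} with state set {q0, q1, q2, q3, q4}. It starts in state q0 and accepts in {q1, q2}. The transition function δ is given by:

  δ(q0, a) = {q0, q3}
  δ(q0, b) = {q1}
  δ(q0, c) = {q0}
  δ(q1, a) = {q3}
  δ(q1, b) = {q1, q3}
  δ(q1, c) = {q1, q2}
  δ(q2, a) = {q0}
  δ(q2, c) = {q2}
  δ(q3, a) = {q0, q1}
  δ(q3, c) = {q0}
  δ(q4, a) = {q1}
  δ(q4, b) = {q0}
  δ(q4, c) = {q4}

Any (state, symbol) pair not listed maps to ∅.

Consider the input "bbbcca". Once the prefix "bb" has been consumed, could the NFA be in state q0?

Start in {q0}.
Read 'b': q0→{q1}; now {q1}.
Read 'b': q1→{q1, q3}; now {q1, q3}.
State q0 is not in {q1, q3}.

No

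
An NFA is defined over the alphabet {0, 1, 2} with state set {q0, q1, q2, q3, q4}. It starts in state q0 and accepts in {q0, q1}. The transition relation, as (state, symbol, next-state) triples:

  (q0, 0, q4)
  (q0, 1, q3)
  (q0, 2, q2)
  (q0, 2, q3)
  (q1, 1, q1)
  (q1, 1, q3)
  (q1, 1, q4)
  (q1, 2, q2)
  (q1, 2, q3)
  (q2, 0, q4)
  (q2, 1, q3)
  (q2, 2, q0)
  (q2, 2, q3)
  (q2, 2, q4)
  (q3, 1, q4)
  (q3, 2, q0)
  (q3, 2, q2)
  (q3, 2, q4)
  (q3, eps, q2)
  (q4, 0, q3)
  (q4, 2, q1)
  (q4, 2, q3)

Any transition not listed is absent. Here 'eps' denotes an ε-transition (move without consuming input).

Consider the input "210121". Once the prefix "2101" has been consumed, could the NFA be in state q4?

Start in {q0}.
Read '2': {q0} → {q2, q3}.
Read '1': {q2, q3} → {q2, q3, q4}.
Read '0': {q2, q3, q4} → {q2, q3, q4}.
Read '1': {q2, q3, q4} → {q2, q3, q4}.
State q4 is in {q2, q3, q4}.

Yes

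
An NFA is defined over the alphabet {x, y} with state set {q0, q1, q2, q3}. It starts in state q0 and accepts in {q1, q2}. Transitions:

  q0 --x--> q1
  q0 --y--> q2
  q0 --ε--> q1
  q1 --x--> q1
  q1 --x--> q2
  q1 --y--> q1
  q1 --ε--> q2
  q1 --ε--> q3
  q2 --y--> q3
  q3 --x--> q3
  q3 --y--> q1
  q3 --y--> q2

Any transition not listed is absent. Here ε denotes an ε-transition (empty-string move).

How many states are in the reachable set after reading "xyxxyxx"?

3

Start: ε-closure({q0}) = {q0, q1, q2, q3}.
Read 'x': q0→{q1}, q1→{q1, q2}, q2→∅, q3→{q3}; now {q1, q2, q3}.
Read 'y': q1→{q1}, q2→{q3}, q3→{q1, q2}; now {q1, q2, q3}.
Read 'x': q1→{q1, q2}, q2→∅, q3→{q3}; now {q1, q2, q3}.
Read 'x': q1→{q1, q2}, q2→∅, q3→{q3}; now {q1, q2, q3}.
Read 'y': q1→{q1}, q2→{q3}, q3→{q1, q2}; now {q1, q2, q3}.
Read 'x': q1→{q1, q2}, q2→∅, q3→{q3}; now {q1, q2, q3}.
Read 'x': q1→{q1, q2}, q2→∅, q3→{q3}; now {q1, q2, q3}.
That set has 3 states.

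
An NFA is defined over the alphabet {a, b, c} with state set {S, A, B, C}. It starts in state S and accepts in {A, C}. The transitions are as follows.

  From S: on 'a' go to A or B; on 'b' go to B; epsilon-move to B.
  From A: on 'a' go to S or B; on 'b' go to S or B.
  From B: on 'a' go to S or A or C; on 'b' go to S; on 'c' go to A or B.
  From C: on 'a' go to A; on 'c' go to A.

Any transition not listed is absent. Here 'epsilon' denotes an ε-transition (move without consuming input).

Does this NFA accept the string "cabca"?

Start: ε-closure({S}) = {S, B}.
Read 'c': S→∅, B→{A, B}; now {A, B}.
Read 'a': A→{S, B}, B→{S, A, C}; now {S, A, B, C}.
Read 'b': S→{B}, A→{S, B}, B→{S}, C→∅; now {S, B}.
Read 'c': S→∅, B→{A, B}; now {A, B}.
Read 'a': A→{S, B}, B→{S, A, C}; now {S, A, B, C}.
The final set {S, A, B, C} contains the accepting states A, C.

Yes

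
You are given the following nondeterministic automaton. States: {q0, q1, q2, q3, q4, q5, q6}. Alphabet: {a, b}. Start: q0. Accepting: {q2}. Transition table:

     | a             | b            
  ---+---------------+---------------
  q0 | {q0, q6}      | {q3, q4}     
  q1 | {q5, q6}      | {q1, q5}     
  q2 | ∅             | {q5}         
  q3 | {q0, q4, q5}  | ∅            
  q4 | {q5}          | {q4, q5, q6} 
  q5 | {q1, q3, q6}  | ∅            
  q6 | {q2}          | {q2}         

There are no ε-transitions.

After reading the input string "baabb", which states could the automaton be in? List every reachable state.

Start in {q0}.
Read 'b': {q0} → {q3, q4}.
Read 'a': {q3, q4} → {q0, q4, q5}.
Read 'a': {q0, q4, q5} → {q0, q1, q3, q5, q6}.
Read 'b': {q0, q1, q3, q5, q6} → {q1, q2, q3, q4, q5}.
Read 'b': {q1, q2, q3, q4, q5} → {q1, q4, q5, q6}.

{q1, q4, q5, q6}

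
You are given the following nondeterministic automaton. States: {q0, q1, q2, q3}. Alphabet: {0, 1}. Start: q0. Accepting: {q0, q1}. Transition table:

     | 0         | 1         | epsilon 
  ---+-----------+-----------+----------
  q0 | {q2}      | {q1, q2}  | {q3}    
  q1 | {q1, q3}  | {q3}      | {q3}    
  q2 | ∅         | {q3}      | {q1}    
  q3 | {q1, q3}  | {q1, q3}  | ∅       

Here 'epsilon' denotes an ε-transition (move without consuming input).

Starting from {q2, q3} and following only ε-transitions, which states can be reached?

{q1, q2, q3}

Begin with {q2, q3}.
ε-move q2 → q1; add q1.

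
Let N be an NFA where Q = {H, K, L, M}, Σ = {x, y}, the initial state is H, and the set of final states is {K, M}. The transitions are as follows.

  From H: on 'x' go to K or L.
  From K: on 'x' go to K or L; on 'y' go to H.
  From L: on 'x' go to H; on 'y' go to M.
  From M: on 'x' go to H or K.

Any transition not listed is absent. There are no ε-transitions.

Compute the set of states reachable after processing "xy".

{H, M}

Start in {H}.
Read 'x': {H} → {K, L}.
Read 'y': {K, L} → {H, M}.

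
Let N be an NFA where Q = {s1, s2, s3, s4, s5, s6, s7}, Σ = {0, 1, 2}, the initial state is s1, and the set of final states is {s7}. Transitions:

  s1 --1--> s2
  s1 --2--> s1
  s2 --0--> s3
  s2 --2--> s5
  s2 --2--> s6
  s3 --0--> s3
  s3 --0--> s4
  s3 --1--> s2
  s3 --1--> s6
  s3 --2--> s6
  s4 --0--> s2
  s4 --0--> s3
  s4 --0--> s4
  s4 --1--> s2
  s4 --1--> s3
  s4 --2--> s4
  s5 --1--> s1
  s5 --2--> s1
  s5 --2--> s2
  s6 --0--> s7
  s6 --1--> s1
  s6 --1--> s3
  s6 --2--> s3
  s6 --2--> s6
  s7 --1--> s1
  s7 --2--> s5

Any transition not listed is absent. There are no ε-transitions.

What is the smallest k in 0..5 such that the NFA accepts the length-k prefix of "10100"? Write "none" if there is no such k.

Start in {s1}.
Read '1': {s1} → {s2}.
Read '0': {s2} → {s3}.
Read '1': {s3} → {s2, s6}.
Read '0': {s2, s6} → {s3, s7}.
None of the earlier sets intersect F, but {s3, s7} does.

4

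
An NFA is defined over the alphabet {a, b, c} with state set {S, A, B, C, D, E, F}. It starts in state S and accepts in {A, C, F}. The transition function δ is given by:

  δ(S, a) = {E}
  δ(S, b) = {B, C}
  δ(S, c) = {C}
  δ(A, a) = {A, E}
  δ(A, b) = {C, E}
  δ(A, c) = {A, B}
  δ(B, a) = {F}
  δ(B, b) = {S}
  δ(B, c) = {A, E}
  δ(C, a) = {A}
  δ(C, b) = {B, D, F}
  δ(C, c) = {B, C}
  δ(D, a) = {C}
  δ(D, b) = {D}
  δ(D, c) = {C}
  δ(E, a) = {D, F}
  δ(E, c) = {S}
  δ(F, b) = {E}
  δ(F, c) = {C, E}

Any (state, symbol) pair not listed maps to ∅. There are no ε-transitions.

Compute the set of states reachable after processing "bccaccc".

{S, A, B, C, E}

Start in {S}.
Read 'b': {S} → {B, C}.
Read 'c': {B, C} → {A, B, C, E}.
Read 'c': {A, B, C, E} → {S, A, B, C, E}.
Read 'a': {S, A, B, C, E} → {A, D, E, F}.
Read 'c': {A, D, E, F} → {S, A, B, C, E}.
Read 'c': {S, A, B, C, E} → {S, A, B, C, E}.
Read 'c': {S, A, B, C, E} → {S, A, B, C, E}.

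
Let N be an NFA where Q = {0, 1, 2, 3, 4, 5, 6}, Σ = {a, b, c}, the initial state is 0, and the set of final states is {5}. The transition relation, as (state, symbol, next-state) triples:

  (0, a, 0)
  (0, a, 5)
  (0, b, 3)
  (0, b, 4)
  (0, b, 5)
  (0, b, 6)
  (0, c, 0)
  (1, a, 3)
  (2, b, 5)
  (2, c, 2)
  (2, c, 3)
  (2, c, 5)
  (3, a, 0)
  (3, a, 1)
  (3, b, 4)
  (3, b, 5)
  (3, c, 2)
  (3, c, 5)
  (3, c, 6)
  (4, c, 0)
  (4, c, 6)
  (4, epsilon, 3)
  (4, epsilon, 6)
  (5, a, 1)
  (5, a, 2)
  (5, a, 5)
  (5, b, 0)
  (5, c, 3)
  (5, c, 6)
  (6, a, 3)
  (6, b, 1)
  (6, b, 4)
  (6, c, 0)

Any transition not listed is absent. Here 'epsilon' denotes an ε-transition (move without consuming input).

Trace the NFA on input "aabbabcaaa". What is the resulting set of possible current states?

{0, 1, 2, 3, 5}

Start in {0}.
Read 'a': {0} → {0, 5}.
Read 'a': {0, 5} → {0, 1, 2, 5}.
Read 'b': {0, 1, 2, 5} → {0, 3, 4, 5, 6}.
Read 'b': {0, 3, 4, 5, 6} → {0, 1, 3, 4, 5, 6}.
Read 'a': {0, 1, 3, 4, 5, 6} → {0, 1, 2, 3, 5}.
Read 'b': {0, 1, 2, 3, 5} → {0, 3, 4, 5, 6}.
Read 'c': {0, 3, 4, 5, 6} → {0, 2, 3, 5, 6}.
Read 'a': {0, 2, 3, 5, 6} → {0, 1, 2, 3, 5}.
Read 'a': {0, 1, 2, 3, 5} → {0, 1, 2, 3, 5}.
Read 'a': {0, 1, 2, 3, 5} → {0, 1, 2, 3, 5}.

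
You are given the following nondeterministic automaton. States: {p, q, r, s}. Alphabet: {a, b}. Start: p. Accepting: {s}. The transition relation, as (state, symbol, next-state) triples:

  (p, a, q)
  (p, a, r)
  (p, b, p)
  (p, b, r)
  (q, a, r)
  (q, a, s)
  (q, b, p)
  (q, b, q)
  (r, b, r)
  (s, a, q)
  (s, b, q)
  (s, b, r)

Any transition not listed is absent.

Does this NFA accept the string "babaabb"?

Start in {p}.
Read 'b': p→{p, r}; now {p, r}.
Read 'a': p→{q, r}, r→∅; now {q, r}.
Read 'b': q→{p, q}, r→{r}; now {p, q, r}.
Read 'a': p→{q, r}, q→{r, s}, r→∅; now {q, r, s}.
Read 'a': q→{r, s}, r→∅, s→{q}; now {q, r, s}.
Read 'b': q→{p, q}, r→{r}, s→{q, r}; now {p, q, r}.
Read 'b': p→{p, r}, q→{p, q}, r→{r}; now {p, q, r}.
The final set {p, q, r} contains no accepting state.

No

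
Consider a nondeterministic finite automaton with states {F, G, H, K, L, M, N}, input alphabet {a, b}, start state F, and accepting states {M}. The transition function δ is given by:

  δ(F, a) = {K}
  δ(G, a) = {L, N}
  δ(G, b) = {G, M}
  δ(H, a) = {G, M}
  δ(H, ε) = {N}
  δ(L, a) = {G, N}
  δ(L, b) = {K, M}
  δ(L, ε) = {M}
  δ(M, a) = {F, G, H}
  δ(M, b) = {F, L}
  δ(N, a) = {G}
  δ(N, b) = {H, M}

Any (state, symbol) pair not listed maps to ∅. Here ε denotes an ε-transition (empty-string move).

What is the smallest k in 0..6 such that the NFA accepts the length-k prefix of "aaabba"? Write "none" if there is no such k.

none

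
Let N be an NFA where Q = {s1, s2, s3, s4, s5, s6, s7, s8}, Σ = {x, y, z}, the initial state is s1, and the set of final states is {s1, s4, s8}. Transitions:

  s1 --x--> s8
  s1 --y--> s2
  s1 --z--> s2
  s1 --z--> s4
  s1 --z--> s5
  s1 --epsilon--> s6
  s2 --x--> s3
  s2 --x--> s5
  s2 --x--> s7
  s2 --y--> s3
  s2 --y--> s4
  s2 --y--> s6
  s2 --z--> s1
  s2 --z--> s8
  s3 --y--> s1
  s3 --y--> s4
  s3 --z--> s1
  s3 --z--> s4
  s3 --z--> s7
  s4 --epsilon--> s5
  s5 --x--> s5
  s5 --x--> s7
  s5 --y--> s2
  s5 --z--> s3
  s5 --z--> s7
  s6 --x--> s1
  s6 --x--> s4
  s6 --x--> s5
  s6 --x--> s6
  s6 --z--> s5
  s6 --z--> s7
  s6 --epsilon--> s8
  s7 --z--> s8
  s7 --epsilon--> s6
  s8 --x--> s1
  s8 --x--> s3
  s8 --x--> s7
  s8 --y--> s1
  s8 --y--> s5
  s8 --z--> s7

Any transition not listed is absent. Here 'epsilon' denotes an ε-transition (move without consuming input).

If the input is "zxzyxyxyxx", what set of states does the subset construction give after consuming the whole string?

{s1, s3, s4, s5, s6, s7, s8}

Start: ε-closure({s1}) = {s1, s6, s8}.
Read 'z': {s1, s6, s8} → {s2, s4, s5, s6, s7, s8}.
Read 'x': {s2, s4, s5, s6, s7, s8} → {s1, s3, s4, s5, s6, s7, s8}.
Read 'z': {s1, s3, s4, s5, s6, s7, s8} → {s1, s2, s3, s4, s5, s6, s7, s8}.
Read 'y': {s1, s2, s3, s4, s5, s6, s7, s8} → {s1, s2, s3, s4, s5, s6, s8}.
Read 'x': {s1, s2, s3, s4, s5, s6, s8} → {s1, s3, s4, s5, s6, s7, s8}.
Read 'y': {s1, s3, s4, s5, s6, s7, s8} → {s1, s2, s4, s5, s6, s8}.
Read 'x': {s1, s2, s4, s5, s6, s8} → {s1, s3, s4, s5, s6, s7, s8}.
Read 'y': {s1, s3, s4, s5, s6, s7, s8} → {s1, s2, s4, s5, s6, s8}.
Read 'x': {s1, s2, s4, s5, s6, s8} → {s1, s3, s4, s5, s6, s7, s8}.
Read 'x': {s1, s3, s4, s5, s6, s7, s8} → {s1, s3, s4, s5, s6, s7, s8}.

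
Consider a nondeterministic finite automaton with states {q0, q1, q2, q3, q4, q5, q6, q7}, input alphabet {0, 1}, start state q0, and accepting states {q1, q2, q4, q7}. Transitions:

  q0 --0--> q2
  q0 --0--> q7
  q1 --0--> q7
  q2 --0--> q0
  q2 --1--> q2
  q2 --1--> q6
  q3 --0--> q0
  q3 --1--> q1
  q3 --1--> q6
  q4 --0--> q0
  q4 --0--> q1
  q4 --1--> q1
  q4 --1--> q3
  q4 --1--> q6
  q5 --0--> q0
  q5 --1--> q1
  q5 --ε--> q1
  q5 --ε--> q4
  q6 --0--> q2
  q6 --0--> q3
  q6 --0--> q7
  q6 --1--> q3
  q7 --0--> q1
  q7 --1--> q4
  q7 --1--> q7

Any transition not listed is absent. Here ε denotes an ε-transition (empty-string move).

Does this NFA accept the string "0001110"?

Start in {q0}.
Read '0': q0→{q2, q7}; now {q2, q7}.
Read '0': q2→{q0}, q7→{q1}; now {q0, q1}.
Read '0': q0→{q2, q7}, q1→{q7}; now {q2, q7}.
Read '1': q2→{q2, q6}, q7→{q4, q7}; now {q2, q4, q6, q7}.
Read '1': q2→{q2, q6}, q4→{q1, q3, q6}, q6→{q3}, q7→{q4, q7}; now {q1, q2, q3, q4, q6, q7}.
Read '1': q1→∅, q2→{q2, q6}, q3→{q1, q6}, q4→{q1, q3, q6}, q6→{q3}, q7→{q4, q7}; now {q1, q2, q3, q4, q6, q7}.
Read '0': q1→{q7}, q2→{q0}, q3→{q0}, q4→{q0, q1}, q6→{q2, q3, q7}, q7→{q1}; now {q0, q1, q2, q3, q7}.
The final set {q0, q1, q2, q3, q7} contains the accepting states q1, q2, q7.

Yes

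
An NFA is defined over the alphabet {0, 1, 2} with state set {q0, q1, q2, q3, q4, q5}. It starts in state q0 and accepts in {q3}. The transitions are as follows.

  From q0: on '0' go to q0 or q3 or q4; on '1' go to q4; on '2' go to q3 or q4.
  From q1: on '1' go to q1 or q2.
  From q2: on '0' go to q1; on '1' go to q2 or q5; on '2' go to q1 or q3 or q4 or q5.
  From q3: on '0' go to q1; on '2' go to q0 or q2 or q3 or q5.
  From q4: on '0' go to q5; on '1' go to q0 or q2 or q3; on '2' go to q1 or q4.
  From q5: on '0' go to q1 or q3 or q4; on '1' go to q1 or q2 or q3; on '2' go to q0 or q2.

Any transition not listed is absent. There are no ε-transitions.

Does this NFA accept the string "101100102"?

No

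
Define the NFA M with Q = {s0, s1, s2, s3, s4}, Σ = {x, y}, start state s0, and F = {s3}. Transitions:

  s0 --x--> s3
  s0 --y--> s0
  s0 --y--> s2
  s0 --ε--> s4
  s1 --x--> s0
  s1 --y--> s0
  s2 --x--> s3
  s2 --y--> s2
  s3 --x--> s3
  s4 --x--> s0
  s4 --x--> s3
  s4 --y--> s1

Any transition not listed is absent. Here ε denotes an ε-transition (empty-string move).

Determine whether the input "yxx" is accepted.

Yes

Start: ε-closure({s0}) = {s0, s4}.
Read 'y': s0→{s0, s2}, s4→{s1}; union {s0, s1, s2}; ε-closure = {s0, s1, s2, s4}.
Read 'x': s0→{s3}, s1→{s0}, s2→{s3}, s4→{s0, s3}; union {s0, s3}; ε-closure = {s0, s3, s4}.
Read 'x': s0→{s3}, s3→{s3}, s4→{s0, s3}; union {s0, s3}; ε-closure = {s0, s3, s4}.
The final set {s0, s3, s4} contains the accepting state s3.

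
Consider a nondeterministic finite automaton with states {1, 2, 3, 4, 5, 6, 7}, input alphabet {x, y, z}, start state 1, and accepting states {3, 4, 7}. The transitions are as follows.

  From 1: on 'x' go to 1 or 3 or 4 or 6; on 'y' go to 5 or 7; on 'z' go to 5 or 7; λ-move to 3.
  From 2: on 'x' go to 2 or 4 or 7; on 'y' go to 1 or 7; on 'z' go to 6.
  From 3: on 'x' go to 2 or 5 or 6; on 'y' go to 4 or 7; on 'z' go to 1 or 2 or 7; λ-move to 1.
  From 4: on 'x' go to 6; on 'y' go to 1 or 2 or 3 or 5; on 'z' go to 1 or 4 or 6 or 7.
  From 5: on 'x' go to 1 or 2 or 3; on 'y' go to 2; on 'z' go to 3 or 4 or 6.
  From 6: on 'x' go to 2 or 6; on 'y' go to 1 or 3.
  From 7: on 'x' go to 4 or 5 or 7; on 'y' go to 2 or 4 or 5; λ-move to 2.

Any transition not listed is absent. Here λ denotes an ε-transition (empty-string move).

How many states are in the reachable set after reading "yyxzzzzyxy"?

Start: ε-closure({1}) = {1, 3}.
Read 'y': {1, 3} → {2, 4, 5, 7}.
Read 'y': {2, 4, 5, 7} → {1, 2, 3, 4, 5, 7}.
Read 'x': {1, 2, 3, 4, 5, 7} → {1, 2, 3, 4, 5, 6, 7}.
Read 'z': {1, 2, 3, 4, 5, 6, 7} → {1, 2, 3, 4, 5, 6, 7}.
Read 'z': {1, 2, 3, 4, 5, 6, 7} → {1, 2, 3, 4, 5, 6, 7}.
Read 'z': {1, 2, 3, 4, 5, 6, 7} → {1, 2, 3, 4, 5, 6, 7}.
Read 'z': {1, 2, 3, 4, 5, 6, 7} → {1, 2, 3, 4, 5, 6, 7}.
Read 'y': {1, 2, 3, 4, 5, 6, 7} → {1, 2, 3, 4, 5, 7}.
Read 'x': {1, 2, 3, 4, 5, 7} → {1, 2, 3, 4, 5, 6, 7}.
Read 'y': {1, 2, 3, 4, 5, 6, 7} → {1, 2, 3, 4, 5, 7}.
That set has 6 states.

6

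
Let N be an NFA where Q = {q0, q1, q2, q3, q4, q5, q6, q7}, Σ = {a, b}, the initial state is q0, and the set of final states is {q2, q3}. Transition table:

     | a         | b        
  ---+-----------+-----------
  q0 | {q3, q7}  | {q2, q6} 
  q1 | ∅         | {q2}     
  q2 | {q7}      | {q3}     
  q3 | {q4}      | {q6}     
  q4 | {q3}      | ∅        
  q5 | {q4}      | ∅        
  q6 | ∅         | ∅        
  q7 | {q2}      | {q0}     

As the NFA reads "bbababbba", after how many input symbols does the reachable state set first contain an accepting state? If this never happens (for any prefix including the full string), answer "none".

1

Start in {q0}.
Read 'b': {q0} → {q2, q6}.
None of the earlier sets intersect F, but {q2, q6} does.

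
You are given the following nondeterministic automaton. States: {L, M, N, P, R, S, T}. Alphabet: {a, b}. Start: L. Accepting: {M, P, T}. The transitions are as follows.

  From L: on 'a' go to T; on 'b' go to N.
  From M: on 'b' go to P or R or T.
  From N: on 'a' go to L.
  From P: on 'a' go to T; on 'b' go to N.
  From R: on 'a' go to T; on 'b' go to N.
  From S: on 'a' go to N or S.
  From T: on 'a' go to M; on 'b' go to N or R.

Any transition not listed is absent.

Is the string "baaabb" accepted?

Start in {L}.
Read 'b': L→{N}; now {N}.
Read 'a': N→{L}; now {L}.
Read 'a': L→{T}; now {T}.
Read 'a': T→{M}; now {M}.
Read 'b': M→{P, R, T}; now {P, R, T}.
Read 'b': P→{N}, R→{N}, T→{N, R}; now {N, R}.
The final set {N, R} contains no accepting state.

No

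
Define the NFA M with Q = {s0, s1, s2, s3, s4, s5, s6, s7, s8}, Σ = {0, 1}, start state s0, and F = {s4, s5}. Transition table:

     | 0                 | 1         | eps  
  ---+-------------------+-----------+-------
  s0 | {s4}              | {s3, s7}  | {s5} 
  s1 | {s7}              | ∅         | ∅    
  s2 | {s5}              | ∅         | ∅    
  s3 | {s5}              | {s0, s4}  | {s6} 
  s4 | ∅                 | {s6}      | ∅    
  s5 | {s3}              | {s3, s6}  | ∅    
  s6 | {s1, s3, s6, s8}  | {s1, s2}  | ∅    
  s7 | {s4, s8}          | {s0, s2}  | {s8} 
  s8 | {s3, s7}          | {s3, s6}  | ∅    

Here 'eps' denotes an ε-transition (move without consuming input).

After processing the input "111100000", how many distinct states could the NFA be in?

7

Start: ε-closure({s0}) = {s0, s5}.
Read '1': {s0, s5} → {s3, s6, s7, s8}.
Read '1': {s3, s6, s7, s8} → {s0, s1, s2, s3, s4, s5, s6}.
Read '1': {s0, s1, s2, s3, s4, s5, s6} → {s0, s1, s2, s3, s4, s5, s6, s7, s8}.
Read '1': {s0, s1, s2, s3, s4, s5, s6, s7, s8} → {s0, s1, s2, s3, s4, s5, s6, s7, s8}.
Read '0': {s0, s1, s2, s3, s4, s5, s6, s7, s8} → {s1, s3, s4, s5, s6, s7, s8}.
Read '0': {s1, s3, s4, s5, s6, s7, s8} → {s1, s3, s4, s5, s6, s7, s8}.
Read '0': {s1, s3, s4, s5, s6, s7, s8} → {s1, s3, s4, s5, s6, s7, s8}.
Read '0': {s1, s3, s4, s5, s6, s7, s8} → {s1, s3, s4, s5, s6, s7, s8}.
Read '0': {s1, s3, s4, s5, s6, s7, s8} → {s1, s3, s4, s5, s6, s7, s8}.
That set has 7 states.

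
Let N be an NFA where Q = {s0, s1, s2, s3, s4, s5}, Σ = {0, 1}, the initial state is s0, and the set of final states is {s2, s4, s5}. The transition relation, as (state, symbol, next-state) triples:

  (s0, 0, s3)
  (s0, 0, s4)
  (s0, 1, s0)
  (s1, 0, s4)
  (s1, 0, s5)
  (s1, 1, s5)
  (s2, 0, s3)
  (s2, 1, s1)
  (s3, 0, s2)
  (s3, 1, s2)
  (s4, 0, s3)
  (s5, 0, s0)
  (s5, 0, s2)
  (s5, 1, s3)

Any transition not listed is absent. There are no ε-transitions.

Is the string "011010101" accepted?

No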